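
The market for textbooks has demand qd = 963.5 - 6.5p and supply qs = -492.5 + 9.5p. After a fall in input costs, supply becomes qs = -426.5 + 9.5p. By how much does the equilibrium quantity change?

Original equilibrium: p* = 91, q* = 372.
New equilibrium: 963.5 - 6.5p = -426.5 + 9.5p, so 1390 = 16p and p' = 86.875; q' = 963.5 − 6.5(86.875) = 398.8125.
Change in quantity: 398.8125 − 372 = 26.8125.

Δq = 26.8125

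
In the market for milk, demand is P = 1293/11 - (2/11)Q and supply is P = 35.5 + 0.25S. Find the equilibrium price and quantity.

Set the two price expressions equal: 1293/11 - (2/11)Q = 35.5 + 0.25Q.
1805/22 = (19/44)Q, so Q* = 190.
P* = 1293/11 − (2/11)(190) = 83.

P* = 83, Q* = 190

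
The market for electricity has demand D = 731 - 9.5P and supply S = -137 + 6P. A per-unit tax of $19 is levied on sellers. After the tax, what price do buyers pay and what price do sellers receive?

Pre-tax equilibrium: P* = 56, Q* = 199.
Tax on sellers shifts supply to S = -137 + 6(P − 19) = -251 + 6P.
731 - 9.5P = -251 + 6P gives buyer price Pb = 1964/31; sellers receive Ps = 1964/31 − 19 = 1375/31.
New quantity: Q = 731 − 9.5(1964/31) = 4003/31.

Buyers pay 1964/31, sellers receive 1375/31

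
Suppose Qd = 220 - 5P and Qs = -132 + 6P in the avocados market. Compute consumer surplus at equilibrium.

Consumer surplus = 360

Equilibrium: 220 - 5P = -132 + 6P gives P* = 32, Q* = 60.
Demand choke price (Qd = 0): P = 44.
CS = ½(44 − 32)(60) = 360.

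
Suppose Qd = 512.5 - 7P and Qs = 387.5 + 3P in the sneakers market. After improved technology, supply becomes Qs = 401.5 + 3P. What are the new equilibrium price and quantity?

Original equilibrium: P* = 12.5, Q* = 425.
New equilibrium: 512.5 - 7P = 401.5 + 3P, so 111 = 10P and P' = 11.1; Q' = 512.5 − 7(11.1) = 434.8.

P' = 11.1, Q' = 434.8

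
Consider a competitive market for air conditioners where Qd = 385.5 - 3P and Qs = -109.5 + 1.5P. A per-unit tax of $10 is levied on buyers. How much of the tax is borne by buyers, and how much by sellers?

Pre-tax equilibrium: P* = 110, Q* = 55.5.
Tax on buyers shifts demand to Qd = 385.5 − 3(P + 10) = 355.5 - 3P.
355.5 - 3P = -109.5 + 1.5P gives seller price Ps = 310/3; buyers pay Pb = 310/3 + 10 = 340/3.
New quantity: Q = 385.5 − 3(340/3) = 45.5.
Buyer burden = 340/3 − 110 = 10/3; seller burden = 110 − 310/3 = 20/3.

Buyers bear 10/3, sellers bear 20/3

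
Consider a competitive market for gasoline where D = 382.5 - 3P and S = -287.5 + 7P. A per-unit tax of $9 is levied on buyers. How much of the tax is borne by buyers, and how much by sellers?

Buyers bear $6.3, sellers bear $2.7

Pre-tax equilibrium: P* = 67, Q* = 181.5.
Tax on buyers shifts demand to D = 382.5 − 3(P + 9) = 355.5 - 3P.
355.5 - 3P = -287.5 + 7P gives seller price Ps = 64.3; buyers pay Pb = 64.3 + 9 = 73.3.
New quantity: Q = 382.5 − 3(73.3) = 162.6.
Buyer burden = 73.3 − 67 = 6.3; seller burden = 67 − 64.3 = 2.7.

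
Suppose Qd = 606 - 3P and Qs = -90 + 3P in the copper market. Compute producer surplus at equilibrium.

Equilibrium: 606 - 3P = -90 + 3P gives P* = 116, Q* = 258.
Supply starts at P = 30 (where Qs = 0).
PS = ½(116 − 30)(258) = 11094.

Producer surplus = 11094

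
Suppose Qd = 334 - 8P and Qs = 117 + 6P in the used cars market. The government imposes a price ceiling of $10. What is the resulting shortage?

Equilibrium price would be P* = 15.5, so the ceiling at 10 binds.
At P = 10: Qd = 334 − 8(10) = 254, Qs = 117 + 6(10) = 177.
Shortage = 254 − 177 = 77.

Shortage = 77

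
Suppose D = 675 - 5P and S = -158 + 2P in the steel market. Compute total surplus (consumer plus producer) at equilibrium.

Equilibrium: 675 - 5P = -158 + 2P gives P* = 119, Q* = 80.
Demand choke price: P = 135; supply starts at P = 79.
CS = ½(135 − 119)(80) = 640; PS = ½(119 − 79)(80) = 1600.

Total surplus = 2240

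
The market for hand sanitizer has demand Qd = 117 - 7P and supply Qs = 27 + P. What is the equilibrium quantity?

Q* = 38.25

Set Qd = Qs: 117 - 7P = 27 + P.
90 = 8P, so P* = 11.25.
Q* = 117 − 7(11.25) = 38.25.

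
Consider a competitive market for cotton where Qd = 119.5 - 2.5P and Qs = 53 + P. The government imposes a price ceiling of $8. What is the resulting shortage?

Equilibrium price would be P* = 19, so the ceiling at 8 binds.
At P = 8: Qd = 119.5 − 2.5(8) = 99.5, Qs = 53 + 1(8) = 61.
Shortage = 99.5 − 61 = 38.5.

Shortage = 38.5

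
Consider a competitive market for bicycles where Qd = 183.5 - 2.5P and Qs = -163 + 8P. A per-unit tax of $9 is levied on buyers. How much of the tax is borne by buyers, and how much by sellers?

Buyers bear 48/7, sellers bear 15/7

Pre-tax equilibrium: P* = 33, Q* = 101.
Tax on buyers shifts demand to Qd = 183.5 − 2.5(P + 9) = 161 - 2.5P.
161 - 2.5P = -163 + 8P gives seller price Ps = 216/7; buyers pay Pb = 216/7 + 9 = 279/7.
New quantity: Q = 183.5 − 2.5(279/7) = 587/7.
Buyer burden = 279/7 − 33 = 48/7; seller burden = 33 − 216/7 = 15/7.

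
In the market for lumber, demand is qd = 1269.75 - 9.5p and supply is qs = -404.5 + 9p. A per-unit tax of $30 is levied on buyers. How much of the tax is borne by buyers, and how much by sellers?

Pre-tax equilibrium: p* = 90.5, q* = 410.
Tax on buyers shifts demand to qd = 1269.75 − 9.5(p + 30) = 984.75 - 9.5p.
984.75 - 9.5p = -404.5 + 9p gives seller price ps = 5557/74; buyers pay pb = 5557/74 + 30 = 7777/74.
New quantity: q = 1269.75 − 9.5(7777/74) = 10040/37.
Buyer burden = 7777/74 − 90.5 = 540/37; seller burden = 90.5 − 5557/74 = 570/37.

Buyers bear 540/37, sellers bear 570/37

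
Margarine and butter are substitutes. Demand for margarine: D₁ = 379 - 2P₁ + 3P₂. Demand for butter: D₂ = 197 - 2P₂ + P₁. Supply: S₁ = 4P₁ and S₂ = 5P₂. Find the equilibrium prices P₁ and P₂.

P₁ = 3244/39, P₂ = 1561/39

Market 1: 379 - 2P₁ + 3P₂ = 4P₁ → 6P₁ - 3P₂ = 379.
Market 2: 7P₂ - P₁ = 197.
Eliminating P₂: 7×(1) + 3×(2) gives 39P₁ = 3244, so P₁ = 3244/39.
Back-substitute into (2): P₂ = (197 + 1×3244/39) / 7 = 1561/39.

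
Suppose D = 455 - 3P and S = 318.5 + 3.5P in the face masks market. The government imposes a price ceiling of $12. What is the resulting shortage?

Equilibrium price would be P* = 21, so the ceiling at 12 binds.
At P = 12: D = 455 − 3(12) = 419, S = 318.5 + 3.5(12) = 360.5.
Shortage = 419 − 360.5 = 58.5.

Shortage = 58.5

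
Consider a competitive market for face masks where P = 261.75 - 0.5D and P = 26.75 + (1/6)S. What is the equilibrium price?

P* = 85.5

Set the two price expressions equal: 261.75 - 0.5Q = 26.75 + (1/6)Q.
235 = (2/3)Q, so Q* = 352.5.
P* = 261.75 − (0.5)(352.5) = 85.5.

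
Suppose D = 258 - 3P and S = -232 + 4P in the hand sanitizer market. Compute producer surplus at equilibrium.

Equilibrium: 258 - 3P = -232 + 4P gives P* = 70, Q* = 48.
Supply starts at P = 58 (where S = 0).
PS = ½(70 − 58)(48) = 288.

Producer surplus = 288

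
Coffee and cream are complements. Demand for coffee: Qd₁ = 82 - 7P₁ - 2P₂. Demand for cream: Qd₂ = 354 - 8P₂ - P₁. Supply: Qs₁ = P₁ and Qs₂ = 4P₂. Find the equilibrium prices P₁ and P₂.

Market 1: 82 - 7P₁ - 2P₂ = P₁ → 8P₁ + 2P₂ = 82.
Market 2: 12P₂ + P₁ = 354.
Eliminating P₂: 12×(1) − 2×(2) gives 94P₁ = 276, so P₁ = 138/47.
Back-substitute into (2): P₂ = (354 − 1×138/47) / 12 = 1375/47.

P₁ = 138/47, P₂ = 1375/47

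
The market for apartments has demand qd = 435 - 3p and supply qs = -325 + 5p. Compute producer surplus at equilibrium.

Producer surplus = 2250

Equilibrium: 435 - 3p = -325 + 5p gives p* = 95, q* = 150.
Supply starts at p = 65 (where qs = 0).
PS = ½(95 − 65)(150) = 2250.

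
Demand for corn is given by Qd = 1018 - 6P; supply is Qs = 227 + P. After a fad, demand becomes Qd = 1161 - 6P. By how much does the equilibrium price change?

ΔP = 143/7

Original equilibrium: P* = 113, Q* = 340.
New equilibrium: 1161 - 6P = 227 + P, so 934 = 7P and P' = 934/7; Q' = 1161 − 6(934/7) = 2523/7.
Change in price: 934/7 − 113 = 143/7.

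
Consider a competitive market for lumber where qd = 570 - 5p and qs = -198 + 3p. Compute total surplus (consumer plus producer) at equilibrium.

Equilibrium: 570 - 5p = -198 + 3p gives p* = 96, q* = 90.
Demand choke price: p = 114; supply starts at p = 66.
CS = ½(114 − 96)(90) = 810; PS = ½(96 − 66)(90) = 1350.

Total surplus = 2160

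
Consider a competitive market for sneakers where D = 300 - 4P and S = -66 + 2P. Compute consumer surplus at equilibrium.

Equilibrium: 300 - 4P = -66 + 2P gives P* = 61, Q* = 56.
Demand choke price (D = 0): P = 75.
CS = ½(75 − 61)(56) = 392.

Consumer surplus = 392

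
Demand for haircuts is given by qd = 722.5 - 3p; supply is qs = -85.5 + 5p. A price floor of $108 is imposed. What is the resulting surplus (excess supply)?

Surplus = 56

Equilibrium price would be p* = 101, so the floor at 108 binds.
At p = 108: qd = 398.5, qs = 454.5.
Surplus = 454.5 − 398.5 = 56.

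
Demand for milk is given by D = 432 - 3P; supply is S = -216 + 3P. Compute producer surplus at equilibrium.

Producer surplus = 1944

Equilibrium: 432 - 3P = -216 + 3P gives P* = 108, Q* = 108.
Supply starts at P = 72 (where S = 0).
PS = ½(108 − 72)(108) = 1944.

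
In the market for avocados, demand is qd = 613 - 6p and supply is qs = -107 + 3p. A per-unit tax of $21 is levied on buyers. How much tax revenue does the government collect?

Pre-tax equilibrium: p* = 80, q* = 133.
Tax on buyers shifts demand to qd = 613 − 6(p + 21) = 487 - 6p.
487 - 6p = -107 + 3p gives seller price ps = 66; buyers pay pb = 66 + 21 = 87.
New quantity: q = 613 − 6(87) = 91.
Revenue = 21 × 91 = 1911.

Tax revenue = 1911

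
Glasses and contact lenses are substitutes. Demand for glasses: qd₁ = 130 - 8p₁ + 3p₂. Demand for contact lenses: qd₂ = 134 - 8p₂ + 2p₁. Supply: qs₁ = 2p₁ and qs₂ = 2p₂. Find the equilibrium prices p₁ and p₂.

Market 1: 130 - 8p₁ + 3p₂ = 2p₁ → 10p₁ - 3p₂ = 130.
Market 2: 10p₂ - 2p₁ = 134.
Eliminating p₂: 10×(1) + 3×(2) gives 94p₁ = 1702, so p₁ = 851/47.
Back-substitute into (2): p₂ = (134 + 2×851/47) / 10 = 800/47.

p₁ = 851/47, p₂ = 800/47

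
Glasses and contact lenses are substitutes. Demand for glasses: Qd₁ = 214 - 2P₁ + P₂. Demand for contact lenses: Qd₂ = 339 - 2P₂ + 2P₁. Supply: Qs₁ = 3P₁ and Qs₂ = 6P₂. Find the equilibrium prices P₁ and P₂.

P₁ = 2051/38, P₂ = 2123/38

Market 1: 214 - 2P₁ + P₂ = 3P₁ → 5P₁ - P₂ = 214.
Market 2: 8P₂ - 2P₁ = 339.
Eliminating P₂: 8×(1) + 1×(2) gives 38P₁ = 2051, so P₁ = 2051/38.
Back-substitute into (2): P₂ = (339 + 2×2051/38) / 8 = 2123/38.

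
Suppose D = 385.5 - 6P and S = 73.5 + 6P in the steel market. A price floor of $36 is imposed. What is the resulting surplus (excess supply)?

Equilibrium price would be P* = 26, so the floor at 36 binds.
At P = 36: D = 169.5, S = 289.5.
Surplus = 289.5 − 169.5 = 120.

Surplus = 120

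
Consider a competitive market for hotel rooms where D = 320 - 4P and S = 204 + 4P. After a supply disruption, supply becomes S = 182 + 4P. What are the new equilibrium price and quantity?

P' = 17.25, Q' = 251

Original equilibrium: P* = 14.5, Q* = 262.
New equilibrium: 320 - 4P = 182 + 4P, so 138 = 8P and P' = 17.25; Q' = 320 − 4(17.25) = 251.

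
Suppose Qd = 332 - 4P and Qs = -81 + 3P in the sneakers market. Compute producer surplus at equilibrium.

Producer surplus = 1536

Equilibrium: 332 - 4P = -81 + 3P gives P* = 59, Q* = 96.
Supply starts at P = 27 (where Qs = 0).
PS = ½(59 − 27)(96) = 1536.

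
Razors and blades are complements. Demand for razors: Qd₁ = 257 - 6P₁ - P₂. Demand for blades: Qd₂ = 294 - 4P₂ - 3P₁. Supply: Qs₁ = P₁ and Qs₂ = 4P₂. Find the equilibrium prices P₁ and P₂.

Market 1: 257 - 6P₁ - P₂ = P₁ → 7P₁ + P₂ = 257.
Market 2: 8P₂ + 3P₁ = 294.
Eliminating P₂: 8×(1) − 1×(2) gives 53P₁ = 1762, so P₁ = 1762/53.
Back-substitute into (2): P₂ = (294 − 3×1762/53) / 8 = 1287/53.

P₁ = 1762/53, P₂ = 1287/53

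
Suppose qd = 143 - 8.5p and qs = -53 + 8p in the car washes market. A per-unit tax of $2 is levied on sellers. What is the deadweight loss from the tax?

Deadweight loss = 272/33

Pre-tax equilibrium: p* = 392/33, q* = 1387/33.
Tax on sellers shifts supply to qs = -53 + 8(p − 2) = -69 + 8p.
143 - 8.5p = -69 + 8p gives buyer price pb = 424/33; sellers receive ps = 424/33 − 2 = 358/33.
New quantity: q = 143 − 8.5(424/33) = 1115/33.
DWL = ½ × 2 × (1387/33 − 1115/33) = 272/33.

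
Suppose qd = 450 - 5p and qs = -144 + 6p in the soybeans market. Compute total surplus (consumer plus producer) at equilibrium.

Equilibrium: 450 - 5p = -144 + 6p gives p* = 54, q* = 180.
Demand choke price: p = 90; supply starts at p = 24.
CS = ½(90 − 54)(180) = 3240; PS = ½(54 − 24)(180) = 2700.

Total surplus = 5940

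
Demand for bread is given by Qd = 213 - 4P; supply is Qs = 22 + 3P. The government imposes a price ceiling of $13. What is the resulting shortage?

Equilibrium price would be P* = 191/7, so the ceiling at 13 binds.
At P = 13: Qd = 213 − 4(13) = 161, Qs = 22 + 3(13) = 61.
Shortage = 161 − 61 = 100.

Shortage = 100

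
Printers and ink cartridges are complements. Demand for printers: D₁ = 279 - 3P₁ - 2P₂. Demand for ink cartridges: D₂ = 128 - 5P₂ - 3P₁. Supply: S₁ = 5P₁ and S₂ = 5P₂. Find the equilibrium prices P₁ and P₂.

P₁ = 1267/37, P₂ = 187/74

Market 1: 279 - 3P₁ - 2P₂ = 5P₁ → 8P₁ + 2P₂ = 279.
Market 2: 10P₂ + 3P₁ = 128.
Eliminating P₂: 10×(1) − 2×(2) gives 74P₁ = 2534, so P₁ = 1267/37.
Back-substitute into (2): P₂ = (128 − 3×1267/37) / 10 = 187/74.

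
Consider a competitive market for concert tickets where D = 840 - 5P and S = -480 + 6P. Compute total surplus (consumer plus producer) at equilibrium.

Total surplus = 10560

Equilibrium: 840 - 5P = -480 + 6P gives P* = 120, Q* = 240.
Demand choke price: P = 168; supply starts at P = 80.
CS = ½(168 − 120)(240) = 5760; PS = ½(120 − 80)(240) = 4800.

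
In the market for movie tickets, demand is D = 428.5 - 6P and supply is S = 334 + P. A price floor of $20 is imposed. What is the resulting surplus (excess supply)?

Surplus = 45.5

Equilibrium price would be P* = 13.5, so the floor at 20 binds.
At P = 20: D = 308.5, S = 354.
Surplus = 354 − 308.5 = 45.5.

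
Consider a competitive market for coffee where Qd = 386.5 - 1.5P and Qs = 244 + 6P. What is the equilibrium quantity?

Q* = 358

Set Qd = Qs: 386.5 - 1.5P = 244 + 6P.
142.5 = 7.5P, so P* = 19.
Q* = 386.5 − 1.5(19) = 358.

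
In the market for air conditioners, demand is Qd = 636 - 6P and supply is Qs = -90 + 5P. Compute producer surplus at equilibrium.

Producer surplus = 5760

Equilibrium: 636 - 6P = -90 + 5P gives P* = 66, Q* = 240.
Supply starts at P = 18 (where Qs = 0).
PS = ½(66 − 18)(240) = 5760.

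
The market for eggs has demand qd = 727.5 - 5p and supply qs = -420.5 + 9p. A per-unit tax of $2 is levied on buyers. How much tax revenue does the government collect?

Pre-tax equilibrium: p* = 82, q* = 317.5.
Tax on buyers shifts demand to qd = 727.5 − 5(p + 2) = 717.5 - 5p.
717.5 - 5p = -420.5 + 9p gives seller price ps = 569/7; buyers pay pb = 569/7 + 2 = 583/7.
New quantity: q = 727.5 − 5(583/7) = 4355/14.
Revenue = 2 × 4355/14 = 4355/7.

Tax revenue = 4355/7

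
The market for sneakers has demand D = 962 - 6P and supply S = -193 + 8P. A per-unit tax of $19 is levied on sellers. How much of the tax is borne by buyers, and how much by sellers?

Pre-tax equilibrium: P* = 82.5, Q* = 467.
Tax on sellers shifts supply to S = -193 + 8(P − 19) = -345 + 8P.
962 - 6P = -345 + 8P gives buyer price Pb = 1307/14; sellers receive Ps = 1307/14 − 19 = 1041/14.
New quantity: Q = 962 − 6(1307/14) = 2813/7.
Buyer burden = 1307/14 − 82.5 = 76/7; seller burden = 82.5 − 1041/14 = 57/7.

Buyers bear 76/7, sellers bear 57/7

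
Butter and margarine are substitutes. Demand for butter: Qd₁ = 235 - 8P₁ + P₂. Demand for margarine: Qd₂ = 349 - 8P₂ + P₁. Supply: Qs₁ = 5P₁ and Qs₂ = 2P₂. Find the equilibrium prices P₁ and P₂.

Market 1: 235 - 8P₁ + P₂ = 5P₁ → 13P₁ - P₂ = 235.
Market 2: 10P₂ - P₁ = 349.
Eliminating P₂: 10×(1) + 1×(2) gives 129P₁ = 2699, so P₁ = 2699/129.
Back-substitute into (2): P₂ = (349 + 1×2699/129) / 10 = 4772/129.

P₁ = 2699/129, P₂ = 4772/129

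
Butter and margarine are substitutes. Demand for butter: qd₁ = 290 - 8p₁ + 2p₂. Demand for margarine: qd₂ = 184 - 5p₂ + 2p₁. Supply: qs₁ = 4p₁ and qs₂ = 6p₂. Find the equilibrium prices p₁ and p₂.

p₁ = 27.796875, p₂ = 21.78125

Market 1: 290 - 8p₁ + 2p₂ = 4p₁ → 12p₁ - 2p₂ = 290.
Market 2: 11p₂ - 2p₁ = 184.
Eliminating p₂: 11×(1) + 2×(2) gives 128p₁ = 3558, so p₁ = 27.796875.
Back-substitute into (2): p₂ = (184 + 2×27.796875) / 11 = 21.78125.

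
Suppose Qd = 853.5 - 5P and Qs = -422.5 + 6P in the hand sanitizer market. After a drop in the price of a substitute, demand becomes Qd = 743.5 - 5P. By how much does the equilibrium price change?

ΔP = -10

Original equilibrium: P* = 116, Q* = 273.5.
New equilibrium: 743.5 - 5P = -422.5 + 6P, so 1166 = 11P and P' = 106; Q' = 743.5 − 5(106) = 213.5.
Change in price: 106 − 116 = -10.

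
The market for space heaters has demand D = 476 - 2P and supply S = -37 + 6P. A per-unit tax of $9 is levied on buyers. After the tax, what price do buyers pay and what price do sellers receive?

Buyers pay $70.875, sellers receive $61.875

Pre-tax equilibrium: P* = 64.125, Q* = 347.75.
Tax on buyers shifts demand to D = 476 − 2(P + 9) = 458 - 2P.
458 - 2P = -37 + 6P gives seller price Ps = 61.875; buyers pay Pb = 61.875 + 9 = 70.875.
New quantity: Q = 476 − 2(70.875) = 334.25.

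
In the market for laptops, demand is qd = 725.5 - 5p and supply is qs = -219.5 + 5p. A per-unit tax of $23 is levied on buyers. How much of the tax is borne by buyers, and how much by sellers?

Pre-tax equilibrium: p* = 94.5, q* = 253.
Tax on buyers shifts demand to qd = 725.5 − 5(p + 23) = 610.5 - 5p.
610.5 - 5p = -219.5 + 5p gives seller price ps = 83; buyers pay pb = 83 + 23 = 106.
New quantity: q = 725.5 − 5(106) = 195.5.
Buyer burden = 106 − 94.5 = 11.5; seller burden = 94.5 − 83 = 11.5.

Buyers bear $11.5, sellers bear $11.5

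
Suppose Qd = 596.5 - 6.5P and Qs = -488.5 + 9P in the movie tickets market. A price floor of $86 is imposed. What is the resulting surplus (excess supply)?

Surplus = 248

Equilibrium price would be P* = 70, so the floor at 86 binds.
At P = 86: Qd = 37.5, Qs = 285.5.
Surplus = 285.5 − 37.5 = 248.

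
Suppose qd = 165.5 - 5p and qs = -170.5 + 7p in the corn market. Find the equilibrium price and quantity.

p* = 28, q* = 25.5

Set qd = qs: 165.5 - 5p = -170.5 + 7p.
336 = 12p, so p* = 28.
q* = 165.5 − 5(28) = 25.5.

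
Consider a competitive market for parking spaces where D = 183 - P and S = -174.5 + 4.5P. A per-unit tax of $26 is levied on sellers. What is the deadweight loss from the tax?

Deadweight loss = 3042/11

Pre-tax equilibrium: P* = 65, Q* = 118.
Tax on sellers shifts supply to S = -174.5 + 4.5(P − 26) = -291.5 + 4.5P.
183 - P = -291.5 + 4.5P gives buyer price Pb = 949/11; sellers receive Ps = 949/11 − 26 = 663/11.
New quantity: Q = 183 − 1(949/11) = 1064/11.
DWL = ½ × 26 × (118 − 1064/11) = 3042/11.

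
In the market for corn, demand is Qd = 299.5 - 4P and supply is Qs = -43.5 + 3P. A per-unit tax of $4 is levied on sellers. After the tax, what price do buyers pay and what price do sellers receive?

Buyers pay 355/7, sellers receive 327/7

Pre-tax equilibrium: P* = 49, Q* = 103.5.
Tax on sellers shifts supply to Qs = -43.5 + 3(P − 4) = -55.5 + 3P.
299.5 - 4P = -55.5 + 3P gives buyer price Pb = 355/7; sellers receive Ps = 355/7 − 4 = 327/7.
New quantity: Q = 299.5 − 4(355/7) = 1353/14.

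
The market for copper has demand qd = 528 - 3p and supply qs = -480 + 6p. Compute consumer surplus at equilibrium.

Consumer surplus = 6144

Equilibrium: 528 - 3p = -480 + 6p gives p* = 112, q* = 192.
Demand choke price (qd = 0): p = 176.
CS = ½(176 − 112)(192) = 6144.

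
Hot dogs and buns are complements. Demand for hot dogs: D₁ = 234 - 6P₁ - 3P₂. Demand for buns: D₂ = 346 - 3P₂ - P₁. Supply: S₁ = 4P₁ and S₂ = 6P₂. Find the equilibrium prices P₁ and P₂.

Market 1: 234 - 6P₁ - 3P₂ = 4P₁ → 10P₁ + 3P₂ = 234.
Market 2: 9P₂ + P₁ = 346.
Eliminating P₂: 9×(1) − 3×(2) gives 87P₁ = 1068, so P₁ = 356/29.
Back-substitute into (2): P₂ = (346 − 1×356/29) / 9 = 3226/87.

P₁ = 356/29, P₂ = 3226/87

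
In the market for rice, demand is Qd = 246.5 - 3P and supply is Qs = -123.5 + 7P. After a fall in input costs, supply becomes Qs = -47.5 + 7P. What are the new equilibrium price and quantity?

P' = 29.4, Q' = 158.3

Original equilibrium: P* = 37, Q* = 135.5.
New equilibrium: 246.5 - 3P = -47.5 + 7P, so 294 = 10P and P' = 29.4; Q' = 246.5 − 3(29.4) = 158.3.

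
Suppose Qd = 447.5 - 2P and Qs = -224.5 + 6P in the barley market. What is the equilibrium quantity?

Q* = 279.5

Set Qd = Qs: 447.5 - 2P = -224.5 + 6P.
672 = 8P, so P* = 84.
Q* = 447.5 − 2(84) = 279.5.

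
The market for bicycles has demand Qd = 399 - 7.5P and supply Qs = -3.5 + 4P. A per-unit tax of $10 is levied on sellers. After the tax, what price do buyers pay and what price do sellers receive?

Buyers pay 885/23, sellers receive 655/23

Pre-tax equilibrium: P* = 35, Q* = 136.5.
Tax on sellers shifts supply to Qs = -3.5 + 4(P − 10) = -43.5 + 4P.
399 - 7.5P = -43.5 + 4P gives buyer price Pb = 885/23; sellers receive Ps = 885/23 − 10 = 655/23.
New quantity: Q = 399 − 7.5(885/23) = 5079/46.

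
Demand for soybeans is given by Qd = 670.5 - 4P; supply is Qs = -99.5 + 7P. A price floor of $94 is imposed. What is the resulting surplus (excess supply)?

Equilibrium price would be P* = 70, so the floor at 94 binds.
At P = 94: Qd = 294.5, Qs = 558.5.
Surplus = 558.5 − 294.5 = 264.

Surplus = 264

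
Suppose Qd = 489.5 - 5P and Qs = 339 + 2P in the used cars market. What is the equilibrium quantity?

Q* = 382

Set Qd = Qs: 489.5 - 5P = 339 + 2P.
150.5 = 7P, so P* = 21.5.
Q* = 489.5 − 5(21.5) = 382.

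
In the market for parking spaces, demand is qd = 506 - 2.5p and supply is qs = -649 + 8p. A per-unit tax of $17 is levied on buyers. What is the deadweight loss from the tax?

Pre-tax equilibrium: p* = 110, q* = 231.
Tax on buyers shifts demand to qd = 506 − 2.5(p + 17) = 463.5 - 2.5p.
463.5 - 2.5p = -649 + 8p gives seller price ps = 2225/21; buyers pay pb = 2225/21 + 17 = 2582/21.
New quantity: q = 506 − 2.5(2582/21) = 4171/21.
DWL = ½ × 17 × (231 − 4171/21) = 5780/21.

Deadweight loss = 5780/21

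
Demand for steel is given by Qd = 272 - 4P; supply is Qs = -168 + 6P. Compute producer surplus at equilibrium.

Producer surplus = 768

Equilibrium: 272 - 4P = -168 + 6P gives P* = 44, Q* = 96.
Supply starts at P = 28 (where Qs = 0).
PS = ½(44 − 28)(96) = 768.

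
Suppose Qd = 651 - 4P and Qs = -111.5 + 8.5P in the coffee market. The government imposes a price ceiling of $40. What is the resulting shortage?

Equilibrium price would be P* = 61, so the ceiling at 40 binds.
At P = 40: Qd = 651 − 4(40) = 491, Qs = -111.5 + 8.5(40) = 228.5.
Shortage = 491 − 228.5 = 262.5.

Shortage = 262.5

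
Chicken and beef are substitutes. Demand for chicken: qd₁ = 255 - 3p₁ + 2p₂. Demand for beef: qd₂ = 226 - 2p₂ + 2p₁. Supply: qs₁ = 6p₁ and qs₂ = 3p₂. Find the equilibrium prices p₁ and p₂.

Market 1: 255 - 3p₁ + 2p₂ = 6p₁ → 9p₁ - 2p₂ = 255.
Market 2: 5p₂ - 2p₁ = 226.
Eliminating p₂: 5×(1) + 2×(2) gives 41p₁ = 1727, so p₁ = 1727/41.
Back-substitute into (2): p₂ = (226 + 2×1727/41) / 5 = 2544/41.

p₁ = 1727/41, p₂ = 2544/41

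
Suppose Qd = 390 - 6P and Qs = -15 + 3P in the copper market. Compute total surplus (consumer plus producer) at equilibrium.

Equilibrium: 390 - 6P = -15 + 3P gives P* = 45, Q* = 120.
Demand choke price: P = 65; supply starts at P = 5.
CS = ½(65 − 45)(120) = 1200; PS = ½(45 − 5)(120) = 2400.

Total surplus = 3600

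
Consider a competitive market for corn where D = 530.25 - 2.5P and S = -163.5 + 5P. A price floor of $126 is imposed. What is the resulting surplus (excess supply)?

Equilibrium price would be P* = 92.5, so the floor at 126 binds.
At P = 126: D = 215.25, S = 466.5.
Surplus = 466.5 − 215.25 = 251.25.

Surplus = 251.25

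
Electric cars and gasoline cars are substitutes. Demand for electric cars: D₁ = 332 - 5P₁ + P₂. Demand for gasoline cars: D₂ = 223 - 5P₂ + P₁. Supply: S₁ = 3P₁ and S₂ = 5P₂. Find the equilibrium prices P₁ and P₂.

P₁ = 3543/79, P₂ = 2116/79

Market 1: 332 - 5P₁ + P₂ = 3P₁ → 8P₁ - P₂ = 332.
Market 2: 10P₂ - P₁ = 223.
Eliminating P₂: 10×(1) + 1×(2) gives 79P₁ = 3543, so P₁ = 3543/79.
Back-substitute into (2): P₂ = (223 + 1×3543/79) / 10 = 2116/79.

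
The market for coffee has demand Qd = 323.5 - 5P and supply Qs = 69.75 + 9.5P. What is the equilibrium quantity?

Set Qd = Qs: 323.5 - 5P = 69.75 + 9.5P.
253.75 = 14.5P, so P* = 17.5.
Q* = 323.5 − 5(17.5) = 236.

Q* = 236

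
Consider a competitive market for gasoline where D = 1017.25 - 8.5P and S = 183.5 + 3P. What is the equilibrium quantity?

Q* = 401

Set D = S: 1017.25 - 8.5P = 183.5 + 3P.
833.75 = 11.5P, so P* = 72.5.
Q* = 1017.25 − 8.5(72.5) = 401.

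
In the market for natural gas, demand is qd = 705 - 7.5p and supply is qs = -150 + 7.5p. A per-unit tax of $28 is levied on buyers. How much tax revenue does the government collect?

Tax revenue = 4830

Pre-tax equilibrium: p* = 57, q* = 277.5.
Tax on buyers shifts demand to qd = 705 − 7.5(p + 28) = 495 - 7.5p.
495 - 7.5p = -150 + 7.5p gives seller price ps = 43; buyers pay pb = 43 + 28 = 71.
New quantity: q = 705 − 7.5(71) = 172.5.
Revenue = 28 × 172.5 = 4830.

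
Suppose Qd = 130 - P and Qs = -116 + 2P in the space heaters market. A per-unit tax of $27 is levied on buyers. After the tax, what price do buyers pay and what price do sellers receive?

Pre-tax equilibrium: P* = 82, Q* = 48.
Tax on buyers shifts demand to Qd = 130 − 1(P + 27) = 103 - P.
103 - P = -116 + 2P gives seller price Ps = 73; buyers pay Pb = 73 + 27 = 100.
New quantity: Q = 130 − 1(100) = 30.

Buyers pay $100, sellers receive $73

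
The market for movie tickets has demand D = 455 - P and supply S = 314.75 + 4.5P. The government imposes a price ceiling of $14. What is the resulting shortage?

Shortage = 63.25

Equilibrium price would be P* = 25.5, so the ceiling at 14 binds.
At P = 14: D = 455 − 1(14) = 441, S = 314.75 + 4.5(14) = 377.75.
Shortage = 441 − 377.75 = 63.25.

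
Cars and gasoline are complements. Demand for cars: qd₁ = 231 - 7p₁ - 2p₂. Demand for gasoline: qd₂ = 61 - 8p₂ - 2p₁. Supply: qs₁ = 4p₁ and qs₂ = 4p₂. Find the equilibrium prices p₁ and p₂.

p₁ = 20.703125, p₂ = 1.6328125

Market 1: 231 - 7p₁ - 2p₂ = 4p₁ → 11p₁ + 2p₂ = 231.
Market 2: 12p₂ + 2p₁ = 61.
Eliminating p₂: 12×(1) − 2×(2) gives 128p₁ = 2650, so p₁ = 20.703125.
Back-substitute into (2): p₂ = (61 − 2×20.703125) / 12 = 1.6328125.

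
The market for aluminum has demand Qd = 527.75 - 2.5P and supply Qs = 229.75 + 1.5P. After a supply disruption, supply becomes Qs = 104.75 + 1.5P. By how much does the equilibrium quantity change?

ΔQ = -78.125

Original equilibrium: P* = 74.5, Q* = 341.5.
New equilibrium: 527.75 - 2.5P = 104.75 + 1.5P, so 423 = 4P and P' = 105.75; Q' = 527.75 − 2.5(105.75) = 263.375.
Change in quantity: 263.375 − 341.5 = -78.125.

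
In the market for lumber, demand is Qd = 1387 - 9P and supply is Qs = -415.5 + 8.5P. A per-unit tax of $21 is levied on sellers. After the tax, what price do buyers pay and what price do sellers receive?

Pre-tax equilibrium: P* = 103, Q* = 460.
Tax on sellers shifts supply to Qs = -415.5 + 8.5(P − 21) = -594 + 8.5P.
1387 - 9P = -594 + 8.5P gives buyer price Pb = 113.2; sellers receive Ps = 113.2 − 21 = 92.2.
New quantity: Q = 1387 − 9(113.2) = 368.2.

Buyers pay $113.2, sellers receive $92.2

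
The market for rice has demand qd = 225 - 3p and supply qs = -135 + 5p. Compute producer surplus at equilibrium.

Equilibrium: 225 - 3p = -135 + 5p gives p* = 45, q* = 90.
Supply starts at p = 27 (where qs = 0).
PS = ½(45 − 27)(90) = 810.

Producer surplus = 810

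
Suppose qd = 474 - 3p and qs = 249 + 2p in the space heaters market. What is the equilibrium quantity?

Set qd = qs: 474 - 3p = 249 + 2p.
225 = 5p, so p* = 45.
q* = 474 − 3(45) = 339.

q* = 339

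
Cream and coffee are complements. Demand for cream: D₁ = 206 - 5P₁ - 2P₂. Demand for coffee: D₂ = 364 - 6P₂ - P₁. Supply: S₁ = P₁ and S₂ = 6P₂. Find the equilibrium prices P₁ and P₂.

Market 1: 206 - 5P₁ - 2P₂ = P₁ → 6P₁ + 2P₂ = 206.
Market 2: 12P₂ + P₁ = 364.
Eliminating P₂: 12×(1) − 2×(2) gives 70P₁ = 1744, so P₁ = 872/35.
Back-substitute into (2): P₂ = (364 − 1×872/35) / 12 = 989/35.

P₁ = 872/35, P₂ = 989/35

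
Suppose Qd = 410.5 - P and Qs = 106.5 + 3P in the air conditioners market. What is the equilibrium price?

Set Qd = Qs: 410.5 - P = 106.5 + 3P.
304 = 4P, so P* = 76.
Q* = 410.5 − 1(76) = 334.5.

P* = 76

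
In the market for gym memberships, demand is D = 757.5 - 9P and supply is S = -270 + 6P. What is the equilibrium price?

Set D = S: 757.5 - 9P = -270 + 6P.
1027.5 = 15P, so P* = 68.5.
Q* = 757.5 − 9(68.5) = 141.

P* = 68.5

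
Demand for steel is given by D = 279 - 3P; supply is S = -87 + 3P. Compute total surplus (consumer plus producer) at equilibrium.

Equilibrium: 279 - 3P = -87 + 3P gives P* = 61, Q* = 96.
Demand choke price: P = 93; supply starts at P = 29.
CS = ½(93 − 61)(96) = 1536; PS = ½(61 − 29)(96) = 1536.

Total surplus = 3072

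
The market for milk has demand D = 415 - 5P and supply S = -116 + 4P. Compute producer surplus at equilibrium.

Producer surplus = 1800

Equilibrium: 415 - 5P = -116 + 4P gives P* = 59, Q* = 120.
Supply starts at P = 29 (where S = 0).
PS = ½(59 − 29)(120) = 1800.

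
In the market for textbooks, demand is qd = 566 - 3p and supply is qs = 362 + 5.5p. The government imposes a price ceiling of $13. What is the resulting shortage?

Shortage = 93.5

Equilibrium price would be p* = 24, so the ceiling at 13 binds.
At p = 13: qd = 566 − 3(13) = 527, qs = 362 + 5.5(13) = 433.5.
Shortage = 527 − 433.5 = 93.5.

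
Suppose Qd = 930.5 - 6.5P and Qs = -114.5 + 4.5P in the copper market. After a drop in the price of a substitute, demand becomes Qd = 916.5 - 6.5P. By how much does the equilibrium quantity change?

Original equilibrium: P* = 95, Q* = 313.
New equilibrium: 916.5 - 6.5P = -114.5 + 4.5P, so 1031 = 11P and P' = 1031/11; Q' = 916.5 − 6.5(1031/11) = 3380/11.
Change in quantity: 3380/11 − 313 = -63/11.

ΔQ = -63/11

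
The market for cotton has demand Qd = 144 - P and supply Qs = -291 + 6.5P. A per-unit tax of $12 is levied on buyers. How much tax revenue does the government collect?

Pre-tax equilibrium: P* = 58, Q* = 86.
Tax on buyers shifts demand to Qd = 144 − 1(P + 12) = 132 - P.
132 - P = -291 + 6.5P gives seller price Ps = 56.4; buyers pay Pb = 56.4 + 12 = 68.4.
New quantity: Q = 144 − 1(68.4) = 75.6.
Revenue = 12 × 75.6 = 907.2.

Tax revenue = 907.2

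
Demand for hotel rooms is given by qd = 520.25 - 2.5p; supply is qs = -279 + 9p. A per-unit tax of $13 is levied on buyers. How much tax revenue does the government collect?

Pre-tax equilibrium: p* = 69.5, q* = 346.5.
Tax on buyers shifts demand to qd = 520.25 − 2.5(p + 13) = 487.75 - 2.5p.
487.75 - 2.5p = -279 + 9p gives seller price ps = 3067/46; buyers pay pb = 3067/46 + 13 = 3665/46.
New quantity: q = 520.25 − 2.5(3665/46) = 14769/46.
Revenue = 13 × 14769/46 = 191997/46.

Tax revenue = 191997/46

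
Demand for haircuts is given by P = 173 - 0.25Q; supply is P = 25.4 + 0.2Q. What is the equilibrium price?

P* = 91

Set the two price expressions equal: 173 - 0.25Q = 25.4 + 0.2Q.
147.6 = 0.45Q, so Q* = 328.
P* = 173 − (0.25)(328) = 91.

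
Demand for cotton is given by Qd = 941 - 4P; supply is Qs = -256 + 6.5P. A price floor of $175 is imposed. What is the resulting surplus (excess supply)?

Surplus = 640.5

Equilibrium price would be P* = 114, so the floor at 175 binds.
At P = 175: Qd = 241, Qs = 881.5.
Surplus = 881.5 − 241 = 640.5.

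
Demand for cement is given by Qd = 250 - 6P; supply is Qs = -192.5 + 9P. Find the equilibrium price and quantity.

Set Qd = Qs: 250 - 6P = -192.5 + 9P.
442.5 = 15P, so P* = 29.5.
Q* = 250 − 6(29.5) = 73.

P* = 29.5, Q* = 73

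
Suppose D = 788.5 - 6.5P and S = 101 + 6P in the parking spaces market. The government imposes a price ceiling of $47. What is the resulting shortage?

Equilibrium price would be P* = 55, so the ceiling at 47 binds.
At P = 47: D = 788.5 − 6.5(47) = 483, S = 101 + 6(47) = 383.
Shortage = 483 − 383 = 100.

Shortage = 100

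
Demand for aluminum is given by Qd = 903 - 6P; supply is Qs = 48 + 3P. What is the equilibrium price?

Set Qd = Qs: 903 - 6P = 48 + 3P.
855 = 9P, so P* = 95.
Q* = 903 − 6(95) = 333.

P* = 95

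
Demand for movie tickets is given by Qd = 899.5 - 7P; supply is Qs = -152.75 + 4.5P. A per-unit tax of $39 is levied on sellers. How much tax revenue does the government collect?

Tax revenue = 136500/23

Pre-tax equilibrium: P* = 91.5, Q* = 259.
Tax on sellers shifts supply to Qs = -152.75 + 4.5(P − 39) = -328.25 + 4.5P.
899.5 - 7P = -328.25 + 4.5P gives buyer price Pb = 4911/46; sellers receive Ps = 4911/46 − 39 = 3117/46.
New quantity: Q = 899.5 − 7(4911/46) = 3500/23.
Revenue = 39 × 3500/23 = 136500/23.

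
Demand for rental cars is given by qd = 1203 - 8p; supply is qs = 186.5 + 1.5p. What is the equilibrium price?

Set qd = qs: 1203 - 8p = 186.5 + 1.5p.
1016.5 = 9.5p, so p* = 107.
q* = 1203 − 8(107) = 347.

p* = 107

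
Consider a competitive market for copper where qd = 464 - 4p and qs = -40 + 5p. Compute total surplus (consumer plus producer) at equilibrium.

Equilibrium: 464 - 4p = -40 + 5p gives p* = 56, q* = 240.
Demand choke price: p = 116; supply starts at p = 8.
CS = ½(116 − 56)(240) = 7200; PS = ½(56 − 8)(240) = 5760.

Total surplus = 12960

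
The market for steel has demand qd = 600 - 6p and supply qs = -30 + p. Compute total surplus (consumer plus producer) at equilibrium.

Total surplus = 2100

Equilibrium: 600 - 6p = -30 + p gives p* = 90, q* = 60.
Demand choke price: p = 100; supply starts at p = 30.
CS = ½(100 − 90)(60) = 300; PS = ½(90 − 30)(60) = 1800.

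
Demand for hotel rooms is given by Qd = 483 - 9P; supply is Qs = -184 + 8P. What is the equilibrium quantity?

Set Qd = Qs: 483 - 9P = -184 + 8P.
667 = 17P, so P* = 667/17.
Q* = 483 − 9(667/17) = 2208/17.

Q* = 2208/17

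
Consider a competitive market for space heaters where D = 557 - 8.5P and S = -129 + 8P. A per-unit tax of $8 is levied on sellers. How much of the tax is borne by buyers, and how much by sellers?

Buyers bear 128/33, sellers bear 136/33

Pre-tax equilibrium: P* = 1372/33, Q* = 6719/33.
Tax on sellers shifts supply to S = -129 + 8(P − 8) = -193 + 8P.
557 - 8.5P = -193 + 8P gives buyer price Pb = 500/11; sellers receive Ps = 500/11 − 8 = 412/11.
New quantity: Q = 557 − 8.5(500/11) = 1877/11.
Buyer burden = 500/11 − 1372/33 = 128/33; seller burden = 1372/33 − 412/11 = 136/33.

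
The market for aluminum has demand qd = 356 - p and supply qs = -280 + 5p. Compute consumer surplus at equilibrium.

Equilibrium: 356 - p = -280 + 5p gives p* = 106, q* = 250.
Demand choke price (qd = 0): p = 356.
CS = ½(356 − 106)(250) = 31250.

Consumer surplus = 31250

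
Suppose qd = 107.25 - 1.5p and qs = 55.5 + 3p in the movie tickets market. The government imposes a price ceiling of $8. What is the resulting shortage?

Equilibrium price would be p* = 11.5, so the ceiling at 8 binds.
At p = 8: qd = 107.25 − 1.5(8) = 95.25, qs = 55.5 + 3(8) = 79.5.
Shortage = 95.25 − 79.5 = 15.75.

Shortage = 15.75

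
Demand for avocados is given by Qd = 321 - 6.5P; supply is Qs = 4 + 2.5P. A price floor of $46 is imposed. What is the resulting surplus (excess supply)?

Surplus = 97

Equilibrium price would be P* = 317/9, so the floor at 46 binds.
At P = 46: Qd = 22, Qs = 119.
Surplus = 119 − 22 = 97.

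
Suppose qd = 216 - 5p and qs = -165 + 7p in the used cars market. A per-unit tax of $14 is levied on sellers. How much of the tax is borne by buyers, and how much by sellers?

Pre-tax equilibrium: p* = 31.75, q* = 57.25.
Tax on sellers shifts supply to qs = -165 + 7(p − 14) = -263 + 7p.
216 - 5p = -263 + 7p gives buyer price pb = 479/12; sellers receive ps = 479/12 − 14 = 311/12.
New quantity: q = 216 − 5(479/12) = 197/12.
Buyer burden = 479/12 − 31.75 = 49/6; seller burden = 31.75 − 311/12 = 35/6.

Buyers bear 49/6, sellers bear 35/6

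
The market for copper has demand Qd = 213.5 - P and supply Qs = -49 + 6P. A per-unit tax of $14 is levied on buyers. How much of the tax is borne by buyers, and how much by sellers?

Pre-tax equilibrium: P* = 37.5, Q* = 176.
Tax on buyers shifts demand to Qd = 213.5 − 1(P + 14) = 199.5 - P.
199.5 - P = -49 + 6P gives seller price Ps = 35.5; buyers pay Pb = 35.5 + 14 = 49.5.
New quantity: Q = 213.5 − 1(49.5) = 164.
Buyer burden = 49.5 − 37.5 = 12; seller burden = 37.5 − 35.5 = 2.

Buyers bear $12, sellers bear $2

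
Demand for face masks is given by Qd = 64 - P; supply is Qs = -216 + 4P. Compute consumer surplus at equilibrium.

Equilibrium: 64 - P = -216 + 4P gives P* = 56, Q* = 8.
Demand choke price (Qd = 0): P = 64.
CS = ½(64 − 56)(8) = 32.

Consumer surplus = 32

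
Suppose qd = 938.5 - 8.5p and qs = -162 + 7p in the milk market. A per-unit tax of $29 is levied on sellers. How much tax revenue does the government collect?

Pre-tax equilibrium: p* = 71, q* = 335.
Tax on sellers shifts supply to qs = -162 + 7(p − 29) = -365 + 7p.
938.5 - 8.5p = -365 + 7p gives buyer price pb = 2607/31; sellers receive ps = 2607/31 − 29 = 1708/31.
New quantity: q = 938.5 − 8.5(2607/31) = 6934/31.
Revenue = 29 × 6934/31 = 201086/31.

Tax revenue = 201086/31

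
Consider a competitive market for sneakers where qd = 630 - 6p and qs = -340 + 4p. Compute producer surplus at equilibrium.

Producer surplus = 288

Equilibrium: 630 - 6p = -340 + 4p gives p* = 97, q* = 48.
Supply starts at p = 85 (where qs = 0).
PS = ½(97 − 85)(48) = 288.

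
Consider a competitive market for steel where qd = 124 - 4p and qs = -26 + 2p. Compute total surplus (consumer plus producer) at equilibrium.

Equilibrium: 124 - 4p = -26 + 2p gives p* = 25, q* = 24.
Demand choke price: p = 31; supply starts at p = 13.
CS = ½(31 − 25)(24) = 72; PS = ½(25 − 13)(24) = 144.

Total surplus = 216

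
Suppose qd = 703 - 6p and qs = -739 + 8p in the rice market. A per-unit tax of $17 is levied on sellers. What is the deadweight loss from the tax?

Deadweight loss = 3468/7

Pre-tax equilibrium: p* = 103, q* = 85.
Tax on sellers shifts supply to qs = -739 + 8(p − 17) = -875 + 8p.
703 - 6p = -875 + 8p gives buyer price pb = 789/7; sellers receive ps = 789/7 − 17 = 670/7.
New quantity: q = 703 − 6(789/7) = 187/7.
DWL = ½ × 17 × (85 − 187/7) = 3468/7.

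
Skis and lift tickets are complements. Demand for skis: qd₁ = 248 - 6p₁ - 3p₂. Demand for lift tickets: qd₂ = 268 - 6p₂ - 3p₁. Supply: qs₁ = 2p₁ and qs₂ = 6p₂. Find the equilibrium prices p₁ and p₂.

Market 1: 248 - 6p₁ - 3p₂ = 2p₁ → 8p₁ + 3p₂ = 248.
Market 2: 12p₂ + 3p₁ = 268.
Eliminating p₂: 12×(1) − 3×(2) gives 87p₁ = 2172, so p₁ = 724/29.
Back-substitute into (2): p₂ = (268 − 3×724/29) / 12 = 1400/87.

p₁ = 724/29, p₂ = 1400/87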